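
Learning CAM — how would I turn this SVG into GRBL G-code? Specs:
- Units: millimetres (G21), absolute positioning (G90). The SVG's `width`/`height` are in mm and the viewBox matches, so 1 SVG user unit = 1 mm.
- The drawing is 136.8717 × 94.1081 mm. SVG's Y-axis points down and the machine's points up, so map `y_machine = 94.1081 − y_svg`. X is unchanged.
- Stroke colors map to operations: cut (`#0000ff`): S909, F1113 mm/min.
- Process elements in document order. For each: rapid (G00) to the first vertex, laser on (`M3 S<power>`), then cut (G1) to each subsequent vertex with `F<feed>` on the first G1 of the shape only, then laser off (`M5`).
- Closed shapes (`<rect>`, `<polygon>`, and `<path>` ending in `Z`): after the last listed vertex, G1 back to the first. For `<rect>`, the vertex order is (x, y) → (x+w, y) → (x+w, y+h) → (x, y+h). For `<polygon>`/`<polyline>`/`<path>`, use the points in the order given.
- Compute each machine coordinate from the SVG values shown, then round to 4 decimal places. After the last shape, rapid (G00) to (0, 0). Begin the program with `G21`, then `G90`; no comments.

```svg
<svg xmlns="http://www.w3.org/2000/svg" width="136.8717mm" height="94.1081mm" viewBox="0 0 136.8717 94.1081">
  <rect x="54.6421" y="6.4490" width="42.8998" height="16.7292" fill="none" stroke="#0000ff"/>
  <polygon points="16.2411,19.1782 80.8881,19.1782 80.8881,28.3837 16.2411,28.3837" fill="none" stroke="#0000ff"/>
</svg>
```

G21
G90
G00 X54.6421 Y87.6591
M3 S909
G1 X97.5419 Y87.6591 F1113
G1 X97.5419 Y70.9299
G1 X54.6421 Y70.9299
G1 X54.6421 Y87.6591
M5
G00 X16.2411 Y74.9299
M3 S909
G1 X80.8881 Y74.9299 F1113
G1 X80.8881 Y65.7244
G1 X16.2411 Y65.7244
G1 X16.2411 Y74.9299
M5
G00 X0.0000 Y0.0000

1 u = 1 mm; y_m = 94.1081 − y.

[1] `<rect>` rectangle, #0000ff→cut S909 F1113: (54.6421,87.6591) → (97.5419,87.6591) → (97.5419,70.9299) → (54.6421,70.9299) → (54.6421,87.6591) (closed)

[2] `<polygon>` rectangle, #0000ff→cut S909 F1113: (16.2411,74.9299) → (80.8881,74.9299) → (80.8881,65.7244) → (16.2411,65.7244) → (16.2411,74.9299) (closed)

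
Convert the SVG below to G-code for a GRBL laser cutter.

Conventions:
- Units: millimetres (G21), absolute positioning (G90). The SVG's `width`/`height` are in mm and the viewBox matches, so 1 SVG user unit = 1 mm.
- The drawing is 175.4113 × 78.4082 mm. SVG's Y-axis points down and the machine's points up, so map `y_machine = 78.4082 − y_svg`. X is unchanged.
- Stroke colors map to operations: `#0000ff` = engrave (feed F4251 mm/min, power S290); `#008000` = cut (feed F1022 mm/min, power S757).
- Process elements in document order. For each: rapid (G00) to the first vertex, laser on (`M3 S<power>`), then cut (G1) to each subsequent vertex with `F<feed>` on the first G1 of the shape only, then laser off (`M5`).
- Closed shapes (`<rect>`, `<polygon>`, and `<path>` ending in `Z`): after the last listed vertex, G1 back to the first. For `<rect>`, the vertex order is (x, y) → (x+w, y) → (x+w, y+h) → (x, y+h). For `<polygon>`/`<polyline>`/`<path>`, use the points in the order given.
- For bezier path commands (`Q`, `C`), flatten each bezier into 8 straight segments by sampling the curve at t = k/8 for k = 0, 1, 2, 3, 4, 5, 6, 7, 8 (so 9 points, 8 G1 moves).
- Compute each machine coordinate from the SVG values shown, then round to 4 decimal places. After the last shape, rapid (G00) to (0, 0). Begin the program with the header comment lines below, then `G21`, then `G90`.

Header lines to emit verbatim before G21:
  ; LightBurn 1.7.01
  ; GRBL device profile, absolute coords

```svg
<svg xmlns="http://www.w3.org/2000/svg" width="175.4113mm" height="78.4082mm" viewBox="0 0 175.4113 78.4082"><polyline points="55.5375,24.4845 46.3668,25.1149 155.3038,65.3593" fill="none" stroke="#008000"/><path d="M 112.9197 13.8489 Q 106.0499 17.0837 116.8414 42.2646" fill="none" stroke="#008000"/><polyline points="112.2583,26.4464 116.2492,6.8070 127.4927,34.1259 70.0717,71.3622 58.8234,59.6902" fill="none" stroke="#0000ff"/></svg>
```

; LightBurn 1.7.01
; GRBL device profile, absolute coords
G21
G90
G00 X55.5375 Y53.9237
M3 S757
G1 X46.3668 Y53.2933 F1022
G1 X155.3038 Y13.0489
M5
G00 X112.9197 Y64.5593
M3 S757
G1 X111.4782 Y63.4077 F1022
G1 X110.5886 Y61.5703
G1 X110.2510 Y59.0470
G1 X110.4652 Y55.8380
G1 X111.2314 Y51.9431
G1 X112.5495 Y47.3624
G1 X114.4195 Y42.0959
G1 X116.8414 Y36.1436
M5
G00 X112.2583 Y51.9618
M3 S290
G1 X116.2492 Y71.6012 F4251
G1 X127.4927 Y44.2823
G1 X70.0717 Y7.0460
G1 X58.8234 Y18.7180
M5
G00 X0.0000 Y0.0000

1 u = 1 mm; y_m = 78.4082 − y.

[1] `<polyline>` open polyline, #008000→cut S757 F1022: (55.5375,53.9237) → (46.3668,53.2933) → (155.3038,13.0489)

[2] `<path>` quadratic bezier, #008000→cut S757 F1022: (112.9197,64.5593) → (111.4782,63.4077) → (110.5886,61.5703) → (110.2510,59.0470) → (110.4652,55.8380) → (111.2314,51.9431) → (112.5495,47.3624) → (114.4195,42.0959) → (116.8414,36.1436)

[3] `<polyline>` open polyline, #0000ff→engrave S290 F4251: (112.2583,51.9618) → (116.2492,71.6012) → (127.4927,44.2823) → (70.0717,7.0460) → (58.8234,18.7180)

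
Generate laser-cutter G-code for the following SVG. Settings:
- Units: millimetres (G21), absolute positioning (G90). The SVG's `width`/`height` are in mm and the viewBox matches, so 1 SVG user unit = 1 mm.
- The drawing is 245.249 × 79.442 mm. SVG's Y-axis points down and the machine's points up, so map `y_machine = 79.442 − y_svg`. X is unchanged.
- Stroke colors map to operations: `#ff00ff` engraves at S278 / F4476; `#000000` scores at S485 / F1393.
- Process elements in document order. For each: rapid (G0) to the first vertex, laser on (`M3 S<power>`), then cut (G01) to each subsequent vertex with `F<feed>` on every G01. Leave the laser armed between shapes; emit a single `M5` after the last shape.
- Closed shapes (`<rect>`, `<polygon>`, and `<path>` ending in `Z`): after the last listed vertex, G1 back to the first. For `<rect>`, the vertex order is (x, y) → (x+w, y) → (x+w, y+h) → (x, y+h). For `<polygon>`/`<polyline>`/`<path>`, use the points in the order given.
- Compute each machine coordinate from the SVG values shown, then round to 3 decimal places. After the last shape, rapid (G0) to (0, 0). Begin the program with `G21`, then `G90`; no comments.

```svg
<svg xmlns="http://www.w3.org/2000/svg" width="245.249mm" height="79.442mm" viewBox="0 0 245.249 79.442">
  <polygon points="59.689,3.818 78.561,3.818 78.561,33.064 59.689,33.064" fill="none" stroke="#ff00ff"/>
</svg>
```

viewBox `0 0 245.249 79.442` with mm width/height → 1 unit = 1 mm. Flip: y_m = 79.442 − y_svg.

**Shape 1** — `<polygon>` rectangle, stroke `#ff00ff` → engrave (S278, F4476). Machine vertices: (59.689,75.624) → (78.561,75.624) → (78.561,46.378) → (59.689,46.378) → (59.689,75.624). Closed: final G1 returns to the first vertex.

G21
G90
G0 X59.689 Y75.624
M3 S278
G01 X78.561 Y75.624 F4476
G01 X78.561 Y46.378 F4476
G01 X59.689 Y46.378 F4476
G01 X59.689 Y75.624 F4476
M5
G0 X0.000 Y0.000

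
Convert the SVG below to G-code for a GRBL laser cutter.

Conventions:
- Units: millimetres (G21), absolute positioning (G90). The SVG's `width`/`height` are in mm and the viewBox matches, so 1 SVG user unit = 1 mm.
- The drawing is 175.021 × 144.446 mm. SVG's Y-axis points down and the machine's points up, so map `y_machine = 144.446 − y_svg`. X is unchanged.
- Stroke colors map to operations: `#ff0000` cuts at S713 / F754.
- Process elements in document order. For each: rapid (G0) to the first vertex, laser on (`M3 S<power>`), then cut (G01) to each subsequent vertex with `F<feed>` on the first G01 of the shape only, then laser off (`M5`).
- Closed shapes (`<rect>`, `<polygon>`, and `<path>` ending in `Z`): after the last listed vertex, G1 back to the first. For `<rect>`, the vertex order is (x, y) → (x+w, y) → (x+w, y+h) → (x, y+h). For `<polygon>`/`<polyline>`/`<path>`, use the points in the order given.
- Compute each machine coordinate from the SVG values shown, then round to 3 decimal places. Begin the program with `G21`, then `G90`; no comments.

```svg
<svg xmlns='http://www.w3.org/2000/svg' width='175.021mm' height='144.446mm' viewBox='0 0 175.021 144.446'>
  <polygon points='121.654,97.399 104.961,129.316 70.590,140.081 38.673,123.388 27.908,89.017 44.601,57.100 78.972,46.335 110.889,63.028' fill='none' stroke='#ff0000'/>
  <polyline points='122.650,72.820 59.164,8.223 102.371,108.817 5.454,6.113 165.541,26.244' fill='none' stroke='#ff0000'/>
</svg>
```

G21
G90
G0 X121.654 Y47.047
M3 S713
G01 X104.961 Y15.130 F754
G01 X70.590 Y4.365
G01 X38.673 Y21.058
G01 X27.908 Y55.429
G01 X44.601 Y87.346
G01 X78.972 Y98.111
G01 X110.889 Y81.418
G01 X121.654 Y47.047
M5
G0 X122.650 Y71.626
M3 S713
G01 X59.164 Y136.223 F754
G01 X102.371 Y35.629
G01 X5.454 Y138.333
G01 X165.541 Y118.202
M5

viewBox `0 0 175.021 144.446` with mm width/height → 1 unit = 1 mm. Flip: y_m = 144.446 − y_svg.

**Shape 1** — `<polygon>` regular polygon, stroke `#ff0000` → cut (S713, F754). Machine vertices: (121.654,47.047) → (104.961,15.130) → (70.590,4.365) → (38.673,21.058) → (27.908,55.429) → (44.601,87.346) → (78.972,98.111) → (110.889,81.418) → (121.654,47.047). Closed: final G1 returns to the first vertex.

**Shape 2** — `<polyline>` open polyline, stroke `#ff0000` → cut (S713, F754). Machine vertices: (122.650,71.626) → (59.164,136.223) → (102.371,35.629) → (5.454,138.333) → (165.541,118.202). Open path.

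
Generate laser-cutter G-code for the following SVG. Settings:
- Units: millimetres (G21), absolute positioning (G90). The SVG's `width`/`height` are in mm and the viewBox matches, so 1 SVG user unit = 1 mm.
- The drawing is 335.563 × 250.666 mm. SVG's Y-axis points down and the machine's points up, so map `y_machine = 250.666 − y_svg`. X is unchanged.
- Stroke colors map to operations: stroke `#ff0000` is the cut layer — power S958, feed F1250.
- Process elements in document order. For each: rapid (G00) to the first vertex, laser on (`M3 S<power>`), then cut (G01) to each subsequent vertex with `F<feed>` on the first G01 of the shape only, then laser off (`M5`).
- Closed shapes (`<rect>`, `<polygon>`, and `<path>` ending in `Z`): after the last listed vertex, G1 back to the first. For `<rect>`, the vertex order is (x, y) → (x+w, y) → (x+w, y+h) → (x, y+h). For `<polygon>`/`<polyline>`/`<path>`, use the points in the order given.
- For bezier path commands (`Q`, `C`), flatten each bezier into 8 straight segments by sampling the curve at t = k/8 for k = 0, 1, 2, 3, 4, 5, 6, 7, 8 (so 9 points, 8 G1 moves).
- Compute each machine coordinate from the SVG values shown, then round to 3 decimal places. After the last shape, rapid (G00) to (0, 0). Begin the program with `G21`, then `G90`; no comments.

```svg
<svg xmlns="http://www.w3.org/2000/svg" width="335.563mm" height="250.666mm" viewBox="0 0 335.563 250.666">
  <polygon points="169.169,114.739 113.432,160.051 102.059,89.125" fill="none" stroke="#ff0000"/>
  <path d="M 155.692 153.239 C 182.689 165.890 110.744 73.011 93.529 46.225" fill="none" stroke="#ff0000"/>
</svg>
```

1 u = 1 mm; y_m = 250.666 − y.

[1] `<polygon>` regular polygon, #ff0000→cut S958 F1250: (169.169,135.927) → (113.432,90.615) → (102.059,161.541) → (169.169,135.927) (closed)

[2] `<path>` cubic bezier, #ff0000→cut S958 F1250: (155.692,97.427) → (161.478,97.294) → (159.789,105.044) → (152.426,118.665) → (141.190,136.145) → (127.881,155.474) → (114.301,174.641) → (102.250,191.633) → (93.529,204.441)

G21
G90
G00 X169.169 Y135.927
M3 S958
G01 X113.432 Y90.615 F1250
G01 X102.059 Y161.541
G01 X169.169 Y135.927
M5
G00 X155.692 Y97.427
M3 S958
G01 X161.478 Y97.294 F1250
G01 X159.789 Y105.044
G01 X152.426 Y118.665
G01 X141.190 Y136.145
G01 X127.881 Y155.474
G01 X114.301 Y174.641
G01 X102.250 Y191.633
G01 X93.529 Y204.441
M5
G00 X0.000 Y0.000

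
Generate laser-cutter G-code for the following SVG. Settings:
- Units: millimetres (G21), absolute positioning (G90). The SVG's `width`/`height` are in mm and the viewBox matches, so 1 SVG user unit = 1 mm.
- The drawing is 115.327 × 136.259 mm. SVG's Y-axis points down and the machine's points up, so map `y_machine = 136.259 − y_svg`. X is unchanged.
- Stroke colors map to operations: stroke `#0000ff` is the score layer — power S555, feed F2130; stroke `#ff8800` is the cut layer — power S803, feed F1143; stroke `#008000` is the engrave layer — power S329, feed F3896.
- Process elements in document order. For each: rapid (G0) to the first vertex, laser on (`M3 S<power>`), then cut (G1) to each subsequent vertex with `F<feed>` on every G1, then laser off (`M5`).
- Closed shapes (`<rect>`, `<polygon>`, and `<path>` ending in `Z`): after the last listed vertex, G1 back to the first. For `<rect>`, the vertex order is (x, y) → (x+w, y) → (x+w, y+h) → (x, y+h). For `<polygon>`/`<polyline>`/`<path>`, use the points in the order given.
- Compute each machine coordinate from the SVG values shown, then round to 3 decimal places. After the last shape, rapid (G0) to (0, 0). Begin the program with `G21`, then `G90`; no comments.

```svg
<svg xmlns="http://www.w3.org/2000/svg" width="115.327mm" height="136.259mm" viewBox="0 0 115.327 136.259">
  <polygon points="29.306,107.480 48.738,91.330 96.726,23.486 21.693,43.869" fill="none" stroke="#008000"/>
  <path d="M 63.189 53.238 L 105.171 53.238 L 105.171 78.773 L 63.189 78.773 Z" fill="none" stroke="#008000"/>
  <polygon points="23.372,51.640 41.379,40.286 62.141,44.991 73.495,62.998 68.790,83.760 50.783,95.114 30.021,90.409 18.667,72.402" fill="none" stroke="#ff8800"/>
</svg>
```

Since the viewBox matches the mm dimensions, user units are millimetres directly. The only transform is the Y-flip y_m = 136.259 − y_svg.

Shape 1 is a closed polygon drawn with `<polygon>`. Its stroke #008000 means engrave at S329, F3896. After flipping Y the toolpath is (29.306,28.779) → (48.738,44.929) → (96.726,112.773) → (21.693,92.390) → (29.306,28.779), returning to the start.

Shape 2 is a rectangle drawn with `<path>`. Its stroke #008000 means engrave at S329, F3896. After flipping Y the toolpath is (63.189,83.021) → (105.171,83.021) → (105.171,57.486) → (63.189,57.486) → (63.189,83.021), returning to the start.

Shape 3 is a regular polygon drawn with `<polygon>`. Its stroke #ff8800 means cut at S803, F1143. After flipping Y the toolpath is (23.372,84.619) → (41.379,95.973) → (62.141,91.268) → (73.495,73.261) → (68.790,52.499) → (50.783,41.145) → (30.021,45.850) → (18.667,63.857) → (23.372,84.619), returning to the start.

G21
G90
G0 X29.306 Y28.779
M3 S329
G1 X48.738 Y44.929 F3896
G1 X96.726 Y112.773 F3896
G1 X21.693 Y92.390 F3896
G1 X29.306 Y28.779 F3896
M5
G0 X63.189 Y83.021
M3 S329
G1 X105.171 Y83.021 F3896
G1 X105.171 Y57.486 F3896
G1 X63.189 Y57.486 F3896
G1 X63.189 Y83.021 F3896
M5
G0 X23.372 Y84.619
M3 S803
G1 X41.379 Y95.973 F1143
G1 X62.141 Y91.268 F1143
G1 X73.495 Y73.261 F1143
G1 X68.790 Y52.499 F1143
G1 X50.783 Y41.145 F1143
G1 X30.021 Y45.850 F1143
G1 X18.667 Y63.857 F1143
G1 X23.372 Y84.619 F1143
M5
G0 X0.000 Y0.000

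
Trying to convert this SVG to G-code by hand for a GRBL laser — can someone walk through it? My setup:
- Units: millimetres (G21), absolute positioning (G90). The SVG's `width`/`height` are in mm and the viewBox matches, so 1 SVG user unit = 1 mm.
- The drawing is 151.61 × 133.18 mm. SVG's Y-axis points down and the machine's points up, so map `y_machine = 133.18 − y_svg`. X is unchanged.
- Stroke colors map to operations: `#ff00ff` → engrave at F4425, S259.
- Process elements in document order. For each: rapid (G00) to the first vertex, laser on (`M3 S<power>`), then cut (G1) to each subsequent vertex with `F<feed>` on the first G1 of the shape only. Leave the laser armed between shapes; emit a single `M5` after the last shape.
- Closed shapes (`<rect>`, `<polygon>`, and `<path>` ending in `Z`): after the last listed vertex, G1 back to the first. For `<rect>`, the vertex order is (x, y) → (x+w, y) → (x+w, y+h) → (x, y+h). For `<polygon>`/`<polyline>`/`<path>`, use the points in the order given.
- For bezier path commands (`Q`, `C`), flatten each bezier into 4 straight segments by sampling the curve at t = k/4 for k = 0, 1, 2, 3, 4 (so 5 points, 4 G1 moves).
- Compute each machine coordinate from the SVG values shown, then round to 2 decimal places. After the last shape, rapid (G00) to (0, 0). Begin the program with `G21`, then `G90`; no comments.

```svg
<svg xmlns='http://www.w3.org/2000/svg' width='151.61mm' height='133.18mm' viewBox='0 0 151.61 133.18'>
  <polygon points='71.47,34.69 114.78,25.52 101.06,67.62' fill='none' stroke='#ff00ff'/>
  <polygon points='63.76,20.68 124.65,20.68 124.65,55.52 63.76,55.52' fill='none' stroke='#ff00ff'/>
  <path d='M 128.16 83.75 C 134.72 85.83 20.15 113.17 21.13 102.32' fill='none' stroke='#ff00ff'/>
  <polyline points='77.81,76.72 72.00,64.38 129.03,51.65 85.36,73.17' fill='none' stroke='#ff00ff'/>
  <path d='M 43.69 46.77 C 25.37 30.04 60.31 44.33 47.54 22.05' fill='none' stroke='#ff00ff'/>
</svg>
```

G21
G90
G00 X71.47 Y98.49
M3 S259
G1 X114.78 Y107.66 F4425
G1 X101.06 Y65.56
G1 X71.47 Y98.49
G00 X63.76 Y112.50
M3 S259
G1 X124.65 Y112.50 F4425
G1 X124.65 Y77.66
G1 X63.76 Y77.66
G1 X63.76 Y112.50
G00 X128.16 Y49.43
M3 S259
G1 X114.07 Y44.13 F4425
G1 X76.74 Y35.30
G1 X38.36 Y28.89
G1 X21.13 Y30.86
G00 X77.81 Y56.46
M3 S259
G1 X72.00 Y68.80 F4425
G1 X129.03 Y81.53
G1 X85.36 Y60.01
G00 X43.69 Y86.41
M3 S259
G1 X38.36 Y94.20 F4425
G1 X43.53 Y96.69
G1 X49.75 Y100.22
G1 X47.54 Y111.13
M5
G00 X0.00 Y0.00

Since the viewBox matches the mm dimensions, user units are millimetres directly. The only transform is the Y-flip y_m = 133.18 − y_svg.

Shape 1 is a regular polygon drawn with `<polygon>`. Its stroke #ff00ff means engrave at S259, F4425. After flipping Y the toolpath is (71.47,98.49) → (114.78,107.66) → (101.06,65.56) → (71.47,98.49), returning to the start.

Shape 2 is a rectangle drawn with `<polygon>`. Its stroke #ff00ff means engrave at S259, F4425. After flipping Y the toolpath is (63.76,112.50) → (124.65,112.50) → (124.65,77.66) → (63.76,77.66) → (63.76,112.50), returning to the start.

Shape 3 is a cubic bezier drawn with `<path>`. Its stroke #ff00ff means engrave at S259, F4425. After flipping Y the toolpath is (128.16,49.43) → (114.07,44.13) → (76.74,35.30) → (38.36,28.89) → (21.13,30.86).

Shape 4 is a open polyline drawn with `<polyline>`. Its stroke #ff00ff means engrave at S259, F4425. After flipping Y the toolpath is (77.81,56.46) → (72.00,68.80) → (129.03,81.53) → (85.36,60.01).

Shape 5 is a cubic bezier drawn with `<path>`. Its stroke #ff00ff means engrave at S259, F4425. After flipping Y the toolpath is (43.69,86.41) → (38.36,94.20) → (43.53,96.69) → (49.75,100.22) → (47.54,111.13).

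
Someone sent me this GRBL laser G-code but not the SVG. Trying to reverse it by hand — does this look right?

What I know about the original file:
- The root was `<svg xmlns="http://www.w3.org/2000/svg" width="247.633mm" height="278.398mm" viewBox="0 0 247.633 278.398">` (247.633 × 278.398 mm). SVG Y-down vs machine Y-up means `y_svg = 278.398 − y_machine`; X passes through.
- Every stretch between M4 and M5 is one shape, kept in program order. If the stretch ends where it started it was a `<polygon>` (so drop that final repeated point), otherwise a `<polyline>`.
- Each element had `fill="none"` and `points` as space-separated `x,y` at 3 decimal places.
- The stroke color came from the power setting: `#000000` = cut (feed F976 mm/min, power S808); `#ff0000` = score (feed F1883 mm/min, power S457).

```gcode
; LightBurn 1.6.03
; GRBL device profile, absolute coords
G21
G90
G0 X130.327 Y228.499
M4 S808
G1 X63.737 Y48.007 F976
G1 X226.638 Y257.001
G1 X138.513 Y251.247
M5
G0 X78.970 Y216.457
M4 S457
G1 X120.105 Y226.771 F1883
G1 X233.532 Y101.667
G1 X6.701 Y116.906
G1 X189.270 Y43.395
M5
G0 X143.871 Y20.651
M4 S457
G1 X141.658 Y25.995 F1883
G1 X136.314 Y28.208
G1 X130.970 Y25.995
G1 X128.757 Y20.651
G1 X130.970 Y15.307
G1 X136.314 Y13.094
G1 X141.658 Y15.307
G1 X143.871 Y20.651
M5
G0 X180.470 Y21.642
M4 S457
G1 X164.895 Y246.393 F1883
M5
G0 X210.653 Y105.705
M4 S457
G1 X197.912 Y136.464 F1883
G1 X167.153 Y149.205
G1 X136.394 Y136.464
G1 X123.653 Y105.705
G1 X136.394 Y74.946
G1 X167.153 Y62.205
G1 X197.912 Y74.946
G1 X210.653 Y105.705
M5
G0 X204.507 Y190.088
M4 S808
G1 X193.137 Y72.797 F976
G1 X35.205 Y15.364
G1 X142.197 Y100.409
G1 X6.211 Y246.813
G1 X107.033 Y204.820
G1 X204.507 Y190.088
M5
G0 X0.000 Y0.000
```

y_svg = 278.398 − y_m.

[1] S808→`#000000` (cut); open run; points: 130.327,49.899 63.737,230.391 226.638,21.397 138.513,27.151

[2] S457→`#ff0000` (score); open run; points: 78.970,61.941 120.105,51.627 233.532,176.731 6.701,161.492 189.270,235.003

[3] S457→`#ff0000` (score); closed run; points: 143.871,257.747 141.658,252.403 136.314,250.190 130.970,252.403 128.757,257.747 130.970,263.091 136.314,265.304 141.658,263.091

[4] S457→`#ff0000` (score); open run; points: 180.470,256.756 164.895,32.005

[5] S457→`#ff0000` (score); closed run; points: 210.653,172.693 197.912,141.934 167.153,129.193 136.394,141.934 123.653,172.693 136.394,203.452 167.153,216.193 197.912,203.452

[6] S808→`#000000` (cut); closed run; points: 204.507,88.310 193.137,205.601 35.205,263.034 142.197,177.989 6.211,31.585 107.033,73.578

<svg xmlns="http://www.w3.org/2000/svg" width="247.633mm" height="278.398mm" viewBox="0 0 247.633 278.398">
  <polyline points="130.327,49.899 63.737,230.391 226.638,21.397 138.513,27.151" fill="none" stroke="#000000"/>
  <polyline points="78.970,61.941 120.105,51.627 233.532,176.731 6.701,161.492 189.270,235.003" fill="none" stroke="#ff0000"/>
  <polygon points="143.871,257.747 141.658,252.403 136.314,250.190 130.970,252.403 128.757,257.747 130.970,263.091 136.314,265.304 141.658,263.091" fill="none" stroke="#ff0000"/>
  <polyline points="180.470,256.756 164.895,32.005" fill="none" stroke="#ff0000"/>
  <polygon points="210.653,172.693 197.912,141.934 167.153,129.193 136.394,141.934 123.653,172.693 136.394,203.452 167.153,216.193 197.912,203.452" fill="none" stroke="#ff0000"/>
  <polygon points="204.507,88.310 193.137,205.601 35.205,263.034 142.197,177.989 6.211,31.585 107.033,73.578" fill="none" stroke="#000000"/>
</svg>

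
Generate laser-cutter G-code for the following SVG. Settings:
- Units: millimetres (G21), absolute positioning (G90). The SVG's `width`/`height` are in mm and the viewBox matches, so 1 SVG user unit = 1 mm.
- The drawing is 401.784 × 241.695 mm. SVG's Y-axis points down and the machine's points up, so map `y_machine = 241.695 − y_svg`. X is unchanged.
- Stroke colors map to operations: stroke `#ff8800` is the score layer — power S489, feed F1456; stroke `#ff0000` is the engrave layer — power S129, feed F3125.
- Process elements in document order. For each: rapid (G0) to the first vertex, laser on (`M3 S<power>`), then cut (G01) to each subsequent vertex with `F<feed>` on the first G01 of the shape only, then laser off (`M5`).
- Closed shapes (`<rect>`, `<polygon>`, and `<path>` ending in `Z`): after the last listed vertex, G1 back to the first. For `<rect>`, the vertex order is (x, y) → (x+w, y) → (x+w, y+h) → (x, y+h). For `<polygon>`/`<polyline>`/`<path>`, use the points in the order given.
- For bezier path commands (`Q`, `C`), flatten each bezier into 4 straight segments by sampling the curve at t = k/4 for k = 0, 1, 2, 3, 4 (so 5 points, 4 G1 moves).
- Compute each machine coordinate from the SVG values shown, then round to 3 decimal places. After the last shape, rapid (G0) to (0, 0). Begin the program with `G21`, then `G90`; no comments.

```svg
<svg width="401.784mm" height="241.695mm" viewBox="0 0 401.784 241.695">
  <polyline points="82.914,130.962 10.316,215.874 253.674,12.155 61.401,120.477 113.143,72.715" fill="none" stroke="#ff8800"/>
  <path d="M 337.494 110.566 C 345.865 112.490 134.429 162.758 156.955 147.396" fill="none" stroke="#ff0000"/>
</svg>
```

Since the viewBox matches the mm dimensions, user units are millimetres directly. The only transform is the Y-flip y_m = 241.695 − y_svg.

Shape 1 is a open polyline drawn with `<polyline>`. Its stroke #ff8800 means score at S489, F1456. After flipping Y the toolpath is (82.914,110.733) → (10.316,25.821) → (253.674,229.540) → (61.401,121.218) → (113.143,168.980).

Shape 2 is a cubic bezier drawn with `<path>`. Its stroke #ff0000 means engrave at S129, F3125. After flipping Y the toolpath is (337.494,131.129) → (309.649,122.402) → (241.916,106.232) → (176.838,93.302) → (156.955,94.299).

G21
G90
G0 X82.914 Y110.733
M3 S489
G01 X10.316 Y25.821 F1456
G01 X253.674 Y229.540
G01 X61.401 Y121.218
G01 X113.143 Y168.980
M5
G0 X337.494 Y131.129
M3 S129
G01 X309.649 Y122.402 F3125
G01 X241.916 Y106.232
G01 X176.838 Y93.302
G01 X156.955 Y94.299
M5
G0 X0.000 Y0.000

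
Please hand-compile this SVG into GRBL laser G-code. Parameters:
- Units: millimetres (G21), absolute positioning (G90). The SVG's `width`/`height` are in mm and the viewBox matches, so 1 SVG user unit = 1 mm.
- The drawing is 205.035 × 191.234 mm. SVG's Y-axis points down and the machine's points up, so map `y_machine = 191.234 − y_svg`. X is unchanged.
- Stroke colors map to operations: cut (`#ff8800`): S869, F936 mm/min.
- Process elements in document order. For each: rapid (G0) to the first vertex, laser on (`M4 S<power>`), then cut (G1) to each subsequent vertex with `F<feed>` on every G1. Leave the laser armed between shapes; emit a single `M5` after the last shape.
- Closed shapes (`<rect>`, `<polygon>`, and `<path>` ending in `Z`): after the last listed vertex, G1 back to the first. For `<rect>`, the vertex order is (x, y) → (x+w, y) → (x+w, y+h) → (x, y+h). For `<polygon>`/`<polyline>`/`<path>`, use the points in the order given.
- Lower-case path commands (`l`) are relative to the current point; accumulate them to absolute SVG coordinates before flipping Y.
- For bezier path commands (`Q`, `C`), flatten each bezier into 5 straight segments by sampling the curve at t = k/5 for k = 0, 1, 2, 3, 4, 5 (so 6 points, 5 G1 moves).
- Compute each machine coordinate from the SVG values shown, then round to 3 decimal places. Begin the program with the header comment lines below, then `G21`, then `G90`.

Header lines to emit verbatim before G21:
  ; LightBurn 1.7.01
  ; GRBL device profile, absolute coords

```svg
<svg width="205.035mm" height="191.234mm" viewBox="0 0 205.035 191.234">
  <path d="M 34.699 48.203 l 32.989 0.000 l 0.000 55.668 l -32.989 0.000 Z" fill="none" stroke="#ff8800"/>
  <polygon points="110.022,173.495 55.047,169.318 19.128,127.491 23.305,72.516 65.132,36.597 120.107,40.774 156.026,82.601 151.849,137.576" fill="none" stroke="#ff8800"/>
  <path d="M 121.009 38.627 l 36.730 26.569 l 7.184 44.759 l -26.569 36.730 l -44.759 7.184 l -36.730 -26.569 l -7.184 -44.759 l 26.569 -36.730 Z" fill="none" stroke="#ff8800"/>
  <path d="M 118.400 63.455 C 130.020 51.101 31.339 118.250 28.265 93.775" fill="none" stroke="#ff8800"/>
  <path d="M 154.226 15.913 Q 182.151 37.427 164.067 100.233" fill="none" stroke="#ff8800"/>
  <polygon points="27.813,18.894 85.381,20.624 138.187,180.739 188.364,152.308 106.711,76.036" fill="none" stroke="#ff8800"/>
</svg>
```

; LightBurn 1.7.01
; GRBL device profile, absolute coords
G21
G90
G0 X34.699 Y143.031
M4 S869
G1 X67.688 Y143.031 F936
G1 X67.688 Y87.363 F936
G1 X34.699 Y87.363 F936
G1 X34.699 Y143.031 F936
G0 X110.022 Y17.739
M4 S869
G1 X55.047 Y21.916 F936
G1 X19.128 Y63.743 F936
G1 X23.305 Y118.718 F936
G1 X65.132 Y154.637 F936
G1 X120.107 Y150.460 F936
G1 X156.026 Y108.633 F936
G1 X151.849 Y53.658 F936
G1 X110.022 Y17.739 F936
G0 X121.009 Y152.607
M4 S869
G1 X157.739 Y126.038 F936
G1 X164.923 Y81.279 F936
G1 X138.354 Y44.549 F936
G1 X93.595 Y37.365 F936
G1 X56.865 Y63.934 F936
G1 X49.681 Y108.693 F936
G1 X76.250 Y145.423 F936
G1 X121.009 Y152.607 F936
G0 X118.400 Y127.779
M4 S869
G1 X113.783 Y127.020 F936
G1 X92.578 Y115.394 F936
G1 X64.667 Y101.116 F936
G1 X39.935 Y92.400 F936
G1 X28.265 Y97.459 F936
G0 X154.226 Y175.321
M4 S869
G1 X163.556 Y165.064 F936
G1 X169.205 Y151.503 F936
G1 X171.173 Y134.639 F936
G1 X169.460 Y114.472 F936
G1 X164.067 Y91.001 F936
G0 X27.813 Y172.340
M4 S869
G1 X85.381 Y170.610 F936
G1 X138.187 Y10.495 F936
G1 X188.364 Y38.926 F936
G1 X106.711 Y115.198 F936
G1 X27.813 Y172.340 F936
M5

1 u = 1 mm; y_m = 191.234 − y.

[1] `<path>` rectangle, #ff8800→cut S869 F936: (34.699,143.031) → (67.688,143.031) → (67.688,87.363) → (34.699,87.363) → (34.699,143.031) (closed)

[2] `<polygon>` regular polygon, #ff8800→cut S869 F936: (110.022,17.739) → (55.047,21.916) → (19.128,63.743) → (23.305,118.718) → (65.132,154.637) → (120.107,150.460) → (156.026,108.633) → (151.849,53.658) → (110.022,17.739) (closed)

[3] `<path>` regular polygon, #ff8800→cut S869 F936: (121.009,152.607) → (157.739,126.038) → (164.923,81.279) → (138.354,44.549) → (93.595,37.365) → (56.865,63.934) → (49.681,108.693) → (76.250,145.423) → (121.009,152.607) (closed)

[4] `<path>` cubic bezier, #ff8800→cut S869 F936: (118.400,127.779) → (113.783,127.020) → (92.578,115.394) → (64.667,101.116) → (39.935,92.400) → (28.265,97.459)

[5] `<path>` quadratic bezier, #ff8800→cut S869 F936: (154.226,175.321) → (163.556,165.064) → (169.205,151.503) → (171.173,134.639) → (169.460,114.472) → (164.067,91.001)

[6] `<polygon>` closed polygon, #ff8800→cut S869 F936: (27.813,172.340) → (85.381,170.610) → (138.187,10.495) → (188.364,38.926) → (106.711,115.198) → (27.813,172.340) (closed)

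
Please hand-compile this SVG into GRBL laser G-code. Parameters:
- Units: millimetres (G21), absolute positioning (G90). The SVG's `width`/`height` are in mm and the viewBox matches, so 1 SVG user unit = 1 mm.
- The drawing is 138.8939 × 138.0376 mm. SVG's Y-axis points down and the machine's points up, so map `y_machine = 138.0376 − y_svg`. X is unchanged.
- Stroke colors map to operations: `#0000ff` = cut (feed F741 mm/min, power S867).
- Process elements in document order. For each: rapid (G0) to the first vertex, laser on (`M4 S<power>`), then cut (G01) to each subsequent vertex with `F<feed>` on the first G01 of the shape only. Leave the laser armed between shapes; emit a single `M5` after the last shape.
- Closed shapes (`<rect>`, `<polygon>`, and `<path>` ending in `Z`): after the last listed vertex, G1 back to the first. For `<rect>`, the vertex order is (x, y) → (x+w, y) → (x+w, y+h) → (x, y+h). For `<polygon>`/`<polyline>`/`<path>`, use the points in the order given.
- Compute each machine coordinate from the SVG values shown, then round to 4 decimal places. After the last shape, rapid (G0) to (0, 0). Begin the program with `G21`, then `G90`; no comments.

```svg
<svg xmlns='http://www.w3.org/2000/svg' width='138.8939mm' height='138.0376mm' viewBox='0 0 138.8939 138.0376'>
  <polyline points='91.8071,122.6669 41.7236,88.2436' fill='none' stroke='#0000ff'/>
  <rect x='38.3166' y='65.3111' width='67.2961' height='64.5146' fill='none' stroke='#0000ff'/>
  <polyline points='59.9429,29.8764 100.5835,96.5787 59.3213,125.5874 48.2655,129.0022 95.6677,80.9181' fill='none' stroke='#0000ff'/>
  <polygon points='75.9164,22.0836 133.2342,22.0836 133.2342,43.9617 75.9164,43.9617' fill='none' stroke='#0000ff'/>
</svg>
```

Since the viewBox matches the mm dimensions, user units are millimetres directly. The only transform is the Y-flip y_m = 138.0376 − y_svg.

Shape 1 is a line segment drawn with `<polyline>`. Its stroke #0000ff means cut at S867, F741. After flipping Y the toolpath is (91.8071,15.3707) → (41.7236,49.7940).

Shape 2 is a rectangle drawn with `<rect>`. Its stroke #0000ff means cut at S867, F741. After flipping Y the toolpath is (38.3166,72.7265) → (105.6127,72.7265) → (105.6127,8.2119) → (38.3166,8.2119) → (38.3166,72.7265), returning to the start.

Shape 3 is a open polyline drawn with `<polyline>`. Its stroke #0000ff means cut at S867, F741. After flipping Y the toolpath is (59.9429,108.1612) → (100.5835,41.4589) → (59.3213,12.4502) → (48.2655,9.0354) → (95.6677,57.1195).

Shape 4 is a rectangle drawn with `<polygon>`. Its stroke #0000ff means cut at S867, F741. After flipping Y the toolpath is (75.9164,115.9540) → (133.2342,115.9540) → (133.2342,94.0759) → (75.9164,94.0759) → (75.9164,115.9540), returning to the start.

G21
G90
G0 X91.8071 Y15.3707
M4 S867
G01 X41.7236 Y49.7940 F741
G0 X38.3166 Y72.7265
M4 S867
G01 X105.6127 Y72.7265 F741
G01 X105.6127 Y8.2119
G01 X38.3166 Y8.2119
G01 X38.3166 Y72.7265
G0 X59.9429 Y108.1612
M4 S867
G01 X100.5835 Y41.4589 F741
G01 X59.3213 Y12.4502
G01 X48.2655 Y9.0354
G01 X95.6677 Y57.1195
G0 X75.9164 Y115.9540
M4 S867
G01 X133.2342 Y115.9540 F741
G01 X133.2342 Y94.0759
G01 X75.9164 Y94.0759
G01 X75.9164 Y115.9540
M5
G0 X0.0000 Y0.0000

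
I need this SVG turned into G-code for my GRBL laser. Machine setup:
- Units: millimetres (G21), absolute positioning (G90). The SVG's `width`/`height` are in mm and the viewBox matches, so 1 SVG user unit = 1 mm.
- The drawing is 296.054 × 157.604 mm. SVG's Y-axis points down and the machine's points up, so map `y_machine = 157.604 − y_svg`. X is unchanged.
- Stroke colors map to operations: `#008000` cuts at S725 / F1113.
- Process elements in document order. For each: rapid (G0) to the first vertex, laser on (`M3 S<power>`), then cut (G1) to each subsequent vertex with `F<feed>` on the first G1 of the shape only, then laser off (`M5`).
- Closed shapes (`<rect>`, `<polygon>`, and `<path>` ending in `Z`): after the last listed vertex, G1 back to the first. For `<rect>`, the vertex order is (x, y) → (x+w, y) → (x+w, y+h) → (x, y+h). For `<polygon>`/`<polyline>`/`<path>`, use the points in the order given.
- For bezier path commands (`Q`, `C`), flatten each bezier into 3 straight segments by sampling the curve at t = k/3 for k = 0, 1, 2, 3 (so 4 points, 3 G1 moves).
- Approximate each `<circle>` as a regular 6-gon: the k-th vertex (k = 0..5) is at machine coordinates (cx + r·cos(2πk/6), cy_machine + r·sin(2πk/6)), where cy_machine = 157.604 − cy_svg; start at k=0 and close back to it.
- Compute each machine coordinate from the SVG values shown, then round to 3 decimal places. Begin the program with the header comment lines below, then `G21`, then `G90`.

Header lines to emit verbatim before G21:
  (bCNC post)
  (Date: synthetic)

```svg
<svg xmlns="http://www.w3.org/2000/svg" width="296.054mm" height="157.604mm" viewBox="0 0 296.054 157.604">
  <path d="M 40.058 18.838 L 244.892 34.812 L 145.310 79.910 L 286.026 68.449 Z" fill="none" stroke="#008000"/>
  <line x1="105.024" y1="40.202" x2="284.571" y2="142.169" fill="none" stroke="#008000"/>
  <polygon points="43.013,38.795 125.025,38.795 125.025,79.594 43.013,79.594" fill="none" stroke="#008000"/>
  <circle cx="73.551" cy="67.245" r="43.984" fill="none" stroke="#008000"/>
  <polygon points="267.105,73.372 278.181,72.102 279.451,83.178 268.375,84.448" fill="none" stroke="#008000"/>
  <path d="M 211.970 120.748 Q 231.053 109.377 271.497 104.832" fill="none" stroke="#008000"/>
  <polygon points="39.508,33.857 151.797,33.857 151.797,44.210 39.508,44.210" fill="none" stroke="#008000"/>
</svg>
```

(bCNC post)
(Date: synthetic)
G21
G90
G0 X40.058 Y138.766
M3 S725
G1 X244.892 Y122.792 F1113
G1 X145.310 Y77.694
G1 X286.026 Y89.155
G1 X40.058 Y138.766
M5
G0 X105.024 Y117.402
M3 S725
G1 X284.571 Y15.435 F1113
M5
G0 X43.013 Y118.809
M3 S725
G1 X125.025 Y118.809 F1113
G1 X125.025 Y78.010
G1 X43.013 Y78.010
G1 X43.013 Y118.809
M5
G0 X117.535 Y90.359
M3 S725
G1 X95.543 Y128.450 F1113
G1 X51.559 Y128.450
G1 X29.567 Y90.359
G1 X51.559 Y52.268
G1 X95.543 Y52.268
G1 X117.535 Y90.359
M5
G0 X267.105 Y84.232
M3 S725
G1 X278.181 Y85.502 F1113
G1 X279.451 Y74.426
G1 X268.375 Y73.156
G1 X267.105 Y84.232
M5
G0 X211.970 Y36.856
M3 S725
G1 X227.065 Y43.678 F1113
G1 X246.908 Y48.984
G1 X271.497 Y52.772
M5
G0 X39.508 Y123.747
M3 S725
G1 X151.797 Y123.747 F1113
G1 X151.797 Y113.394
G1 X39.508 Y113.394
G1 X39.508 Y123.747
M5

viewBox `0 0 296.054 157.604` with mm width/height → 1 unit = 1 mm. Flip: y_m = 157.604 − y_svg.

**Shape 1** — `<path>` closed polygon, stroke `#008000` → cut (S725, F1113). Machine vertices: (40.058,138.766) → (244.892,122.792) → (145.310,77.694) → (286.026,89.155) → (40.058,138.766). Closed: final G1 returns to the first vertex.

**Shape 2** — `<line>` line segment, stroke `#008000` → cut (S725, F1113). Machine vertices: (105.024,117.402) → (284.571,15.435). Open path.

**Shape 3** — `<polygon>` rectangle, stroke `#008000` → cut (S725, F1113). Machine vertices: (43.013,118.809) → (125.025,118.809) → (125.025,78.010) → (43.013,78.010) → (43.013,118.809). Closed: final G1 returns to the first vertex.

**Shape 4** — `<circle>` circle, stroke `#008000` → cut (S725, F1113). Machine vertices: (117.535,90.359) → (95.543,128.450) → (51.559,128.450) → (29.567,90.359) → (51.559,52.268) → (95.543,52.268) → (117.535,90.359). Closed: final G1 returns to the first vertex.

**Shape 5** — `<polygon>` regular polygon, stroke `#008000` → cut (S725, F1113). Machine vertices: (267.105,84.232) → (278.181,85.502) → (279.451,74.426) → (268.375,73.156) → (267.105,84.232). Closed: final G1 returns to the first vertex.

**Shape 6** — `<path>` quadratic bezier, stroke `#008000` → cut (S725, F1113). Control points (SVG): P0=(211.970,120.748), P1=(231.053,109.377), P2=(271.497,104.832); sampled at t=k/3. Machine vertices: (211.970,36.856) → (227.065,43.678) → (246.908,48.984) → (271.497,52.772). Open path.

**Shape 7** — `<polygon>` rectangle, stroke `#008000` → cut (S725, F1113). Machine vertices: (39.508,123.747) → (151.797,123.747) → (151.797,113.394) → (39.508,113.394) → (39.508,123.747). Closed: final G1 returns to the first vertex.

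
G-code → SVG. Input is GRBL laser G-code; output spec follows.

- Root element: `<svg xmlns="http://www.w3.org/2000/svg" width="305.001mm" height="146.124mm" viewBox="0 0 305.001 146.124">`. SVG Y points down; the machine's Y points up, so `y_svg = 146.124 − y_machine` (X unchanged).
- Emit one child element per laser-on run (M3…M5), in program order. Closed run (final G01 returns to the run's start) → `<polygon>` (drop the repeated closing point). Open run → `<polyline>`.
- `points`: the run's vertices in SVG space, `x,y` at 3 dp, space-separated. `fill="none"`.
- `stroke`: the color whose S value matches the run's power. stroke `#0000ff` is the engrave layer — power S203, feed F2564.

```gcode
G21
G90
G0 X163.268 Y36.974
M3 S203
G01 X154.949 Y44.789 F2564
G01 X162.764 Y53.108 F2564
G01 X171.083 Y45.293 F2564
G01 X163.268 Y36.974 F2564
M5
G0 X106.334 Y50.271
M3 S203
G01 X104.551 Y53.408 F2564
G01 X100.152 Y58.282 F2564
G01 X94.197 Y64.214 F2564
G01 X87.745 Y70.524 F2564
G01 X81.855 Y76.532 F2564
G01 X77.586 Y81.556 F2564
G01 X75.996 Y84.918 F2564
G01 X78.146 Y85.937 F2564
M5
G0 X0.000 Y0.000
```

<svg xmlns="http://www.w3.org/2000/svg" width="305.001mm" height="146.124mm" viewBox="0 0 305.001 146.124">
  <polygon points="163.268,109.150 154.949,101.335 162.764,93.016 171.083,100.831" fill="none" stroke="#0000ff"/>
  <polyline points="106.334,95.853 104.551,92.716 100.152,87.842 94.197,81.910 87.745,75.600 81.855,69.592 77.586,64.568 75.996,61.206 78.146,60.187" fill="none" stroke="#0000ff"/>
</svg>

Machine Y-up, SVG Y-down with viewBox height 146.124, so y_svg = 146.124 − y_machine; X carries over. Every run uses S203, so all elements get stroke `#0000ff` (engrave).

Run 1: The run returns to its start, so emit a `<polygon>` with points (Y-flipped): 163.268,109.150 154.949,101.335 162.764,93.016 171.083,100.831.

Run 2: The run is open, so emit a `<polyline>` with points (Y-flipped): 106.334,95.853 104.551,92.716 100.152,87.842 94.197,81.910 87.745,75.600 81.855,69.592 77.586,64.568 75.996,61.206 78.146,60.187.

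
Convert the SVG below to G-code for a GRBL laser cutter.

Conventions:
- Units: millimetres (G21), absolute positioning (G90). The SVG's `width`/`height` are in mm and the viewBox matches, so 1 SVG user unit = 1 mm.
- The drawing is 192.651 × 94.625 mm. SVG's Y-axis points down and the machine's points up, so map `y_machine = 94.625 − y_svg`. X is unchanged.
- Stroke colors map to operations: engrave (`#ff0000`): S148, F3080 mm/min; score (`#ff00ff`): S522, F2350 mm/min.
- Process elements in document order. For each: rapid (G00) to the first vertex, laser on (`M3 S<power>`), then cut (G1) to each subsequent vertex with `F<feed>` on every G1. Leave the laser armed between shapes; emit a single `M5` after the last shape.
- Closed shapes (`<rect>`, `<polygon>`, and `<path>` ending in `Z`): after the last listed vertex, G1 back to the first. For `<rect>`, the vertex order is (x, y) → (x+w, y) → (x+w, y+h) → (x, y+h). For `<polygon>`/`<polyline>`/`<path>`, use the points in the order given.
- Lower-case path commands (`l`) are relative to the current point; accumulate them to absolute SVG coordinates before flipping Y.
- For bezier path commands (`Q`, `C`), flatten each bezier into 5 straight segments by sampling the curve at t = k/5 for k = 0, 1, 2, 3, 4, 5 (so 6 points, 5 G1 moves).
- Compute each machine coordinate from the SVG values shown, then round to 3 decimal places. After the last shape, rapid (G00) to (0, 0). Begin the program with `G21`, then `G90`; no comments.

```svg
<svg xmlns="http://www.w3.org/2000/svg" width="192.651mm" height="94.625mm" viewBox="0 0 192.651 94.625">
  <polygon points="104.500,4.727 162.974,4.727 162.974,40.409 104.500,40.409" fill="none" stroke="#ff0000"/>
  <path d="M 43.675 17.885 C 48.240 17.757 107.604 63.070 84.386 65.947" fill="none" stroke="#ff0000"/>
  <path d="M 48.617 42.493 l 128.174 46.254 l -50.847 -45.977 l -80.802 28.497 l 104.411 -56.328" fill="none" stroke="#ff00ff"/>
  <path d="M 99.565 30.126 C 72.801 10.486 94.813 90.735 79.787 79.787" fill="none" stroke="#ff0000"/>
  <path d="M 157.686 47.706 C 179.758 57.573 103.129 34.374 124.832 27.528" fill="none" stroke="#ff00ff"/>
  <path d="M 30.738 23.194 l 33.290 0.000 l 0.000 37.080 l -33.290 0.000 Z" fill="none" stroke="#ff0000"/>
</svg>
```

viewBox `0 0 192.651 94.625` with mm width/height → 1 unit = 1 mm. Flip: y_m = 94.625 − y_svg.

**Shape 1** — `<polygon>` rectangle, stroke `#ff0000` → engrave (S148, F3080). Machine vertices: (104.500,89.898) → (162.974,89.898) → (162.974,54.216) → (104.500,54.216) → (104.500,89.898). Closed: final G1 returns to the first vertex.

**Shape 2** — `<path>` cubic bezier, stroke `#ff0000` → engrave (S148, F3080). Control points (SVG): P0=(43.675,17.885), P1=(48.240,17.757), P2=(107.604,63.070), P3=(84.386,65.947); sampled at t=k/5. Machine vertices: (43.675,76.740) → (51.891,72.067) → (66.664,60.706) → (81.401,46.876) → (89.506,34.794) → (84.386,28.678). Open path.

**Shape 3** — `<path>` open polyline, stroke `#ff00ff` → score (S522, F2350). Machine vertices: (48.617,52.132) → (176.791,5.878) → (125.944,51.855) → (45.142,23.358) → (149.553,79.686). Open path.

**Shape 4** — `<path>` cubic bezier, stroke `#ff0000` → engrave (S148, F3080). Control points (SVG): P0=(99.565,30.126), P1=(72.801,10.486), P2=(94.813,90.735), P3=(79.787,79.787); sampled at t=k/5. Machine vertices: (99.565,64.499) → (88.673,65.825) → (85.369,52.350) → (85.532,33.245) → (85.045,17.684) → (79.787,14.838). Open path.

**Shape 5** — `<path>` cubic bezier, stroke `#ff00ff` → score (S522, F2350). Control points (SVG): P0=(157.686,47.706), P1=(179.758,57.573), P2=(103.129,34.374), P3=(124.832,27.528); sampled at t=k/5. Machine vertices: (157.686,46.919) → (160.661,44.571) → (149.406,47.787) → (133.378,54.195) → (122.034,61.422) → (124.832,67.097). Open path.

**Shape 6** — `<path>` rectangle, stroke `#ff0000` → engrave (S148, F3080). Machine vertices: (30.738,71.431) → (64.028,71.431) → (64.028,34.351) → (30.738,34.351) → (30.738,71.431). Closed: final G1 returns to the first vertex.

G21
G90
G00 X104.500 Y89.898
M3 S148
G1 X162.974 Y89.898 F3080
G1 X162.974 Y54.216 F3080
G1 X104.500 Y54.216 F3080
G1 X104.500 Y89.898 F3080
G00 X43.675 Y76.740
M3 S148
G1 X51.891 Y72.067 F3080
G1 X66.664 Y60.706 F3080
G1 X81.401 Y46.876 F3080
G1 X89.506 Y34.794 F3080
G1 X84.386 Y28.678 F3080
G00 X48.617 Y52.132
M3 S522
G1 X176.791 Y5.878 F2350
G1 X125.944 Y51.855 F2350
G1 X45.142 Y23.358 F2350
G1 X149.553 Y79.686 F2350
G00 X99.565 Y64.499
M3 S148
G1 X88.673 Y65.825 F3080
G1 X85.369 Y52.350 F3080
G1 X85.532 Y33.245 F3080
G1 X85.045 Y17.684 F3080
G1 X79.787 Y14.838 F3080
G00 X157.686 Y46.919
M3 S522
G1 X160.661 Y44.571 F2350
G1 X149.406 Y47.787 F2350
G1 X133.378 Y54.195 F2350
G1 X122.034 Y61.422 F2350
G1 X124.832 Y67.097 F2350
G00 X30.738 Y71.431
M3 S148
G1 X64.028 Y71.431 F3080
G1 X64.028 Y34.351 F3080
G1 X30.738 Y34.351 F3080
G1 X30.738 Y71.431 F3080
M5
G00 X0.000 Y0.000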